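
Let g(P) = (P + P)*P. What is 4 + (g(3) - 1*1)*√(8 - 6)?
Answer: 4 + 17*√2 ≈ 28.042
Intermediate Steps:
g(P) = 2*P² (g(P) = (2*P)*P = 2*P²)
4 + (g(3) - 1*1)*√(8 - 6) = 4 + (2*3² - 1*1)*√(8 - 6) = 4 + (2*9 - 1)*√2 = 4 + (18 - 1)*√2 = 4 + 17*√2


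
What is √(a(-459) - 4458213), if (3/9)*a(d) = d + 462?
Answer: 6*I*√123839 ≈ 2111.4*I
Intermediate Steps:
a(d) = 1386 + 3*d (a(d) = 3*(d + 462) = 3*(462 + d) = 1386 + 3*d)
√(a(-459) - 4458213) = √((1386 + 3*(-459)) - 4458213) = √((1386 - 1377) - 4458213) = √(9 - 4458213) = √(-4458204) = 6*I*√123839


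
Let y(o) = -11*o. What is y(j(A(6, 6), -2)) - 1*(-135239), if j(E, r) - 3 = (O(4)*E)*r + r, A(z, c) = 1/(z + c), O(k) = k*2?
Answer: 405728/3 ≈ 1.3524e+5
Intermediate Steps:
O(k) = 2*k
A(z, c) = 1/(c + z)
j(E, r) = 3 + r + 8*E*r (j(E, r) = 3 + (((2*4)*E)*r + r) = 3 + ((8*E)*r + r) = 3 + (8*E*r + r) = 3 + (r + 8*E*r) = 3 + r + 8*E*r)
y(j(A(6, 6), -2)) - 1*(-135239) = -11*(3 - 2 + 8*(-2)/(6 + 6)) - 1*(-135239) = -11*(3 - 2 + 8*(-2)/12) + 135239 = -11*(3 - 2 + 8*(1/12)*(-2)) + 135239 = -11*(3 - 2 - 4/3) + 135239 = -11*(-1/3) + 135239 = 11/3 + 135239 = 405728/3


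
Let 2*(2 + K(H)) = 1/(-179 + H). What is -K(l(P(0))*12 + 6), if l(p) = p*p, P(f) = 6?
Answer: 1035/518 ≈ 1.9981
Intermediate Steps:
l(p) = p²
K(H) = -2 + 1/(2*(-179 + H))
-K(l(P(0))*12 + 6) = -(717 - 4*(6²*12 + 6))/(2*(-179 + (6²*12 + 6))) = -(717 - 4*(36*12 + 6))/(2*(-179 + (36*12 + 6))) = -(717 - 4*(432 + 6))/(2*(-179 + (432 + 6))) = -(717 - 4*438)/(2*(-179 + 438)) = -(717 - 1752)/(2*259) = -(-1035)/(2*259) = -1*(-1035/518) = 1035/518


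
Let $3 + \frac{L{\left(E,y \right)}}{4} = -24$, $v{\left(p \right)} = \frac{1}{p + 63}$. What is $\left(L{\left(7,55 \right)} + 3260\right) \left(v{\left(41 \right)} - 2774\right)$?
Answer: $- \frac{113667030}{13} \approx -8.7436 \cdot 10^{6}$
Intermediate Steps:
$v{\left(p \right)} = \frac{1}{63 + p}$
$L{\left(E,y \right)} = -108$ ($L{\left(E,y \right)} = -12 + 4 \left(-24\right) = -12 - 96 = -108$)
$\left(L{\left(7,55 \right)} + 3260\right) \left(v{\left(41 \right)} - 2774\right) = \left(-108 + 3260\right) \left(\frac{1}{63 + 41} - 2774\right) = 3152 \left(\frac{1}{104} - 2774\right) = 3152 \left(- \frac{288495}{104}\right) = - \frac{113667030}{13}$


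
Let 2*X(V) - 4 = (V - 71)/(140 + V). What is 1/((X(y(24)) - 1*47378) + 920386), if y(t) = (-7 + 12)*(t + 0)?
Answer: 520/453965249 ≈ 1.1455e-6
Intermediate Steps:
y(t) = 5*t
X(V) = 2 + (-71 + V)/(2*(140 + V)) (X(V) = 2 + ((V - 71)/(140 + V))/2 = 2 + ((-71 + V)/(140 + V))/2 = 2 + (-71 + V)/(2*(140 + V)))
1/((X(y(24)) - 1*47378) + 920386) = 1/(((489 + 5*(5*24))/(2*(140 + 5*24)) - 1*47378) + 920386) = 1/(((489 + 5*120)/(2*(140 + 120)) - 47378) + 920386) = 1/(((½)*(489 + 600)/260 - 47378) + 920386) = 1/(((½)*(1/260)*1089 - 47378) + 920386) = 1/((1089/520 - 47378) + 920386) = 1/(-24635471/520 + 920386) = 1/(453965249/520) = 520/453965249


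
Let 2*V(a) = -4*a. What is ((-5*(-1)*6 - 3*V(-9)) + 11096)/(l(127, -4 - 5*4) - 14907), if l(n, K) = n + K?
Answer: -2768/3701 ≈ -0.74791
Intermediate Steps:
l(n, K) = K + n
V(a) = -2*a (V(a) = (-4*a)/2 = -2*a)
((-5*(-1)*6 - 3*V(-9)) + 11096)/(l(127, -4 - 5*4) - 14907) = ((-5*(-1)*6 - (-6)*(-9)) + 11096)/(((-4 - 5*4) + 127) - 14907) = ((5*6 - 3*18) + 11096)/(((-4 - 20) + 127) - 14907) = ((30 - 54) + 11096)/((-24 + 127) - 14907) = (-24 + 11096)/(103 - 14907) = 11072/(-14804) = 11072*(-1/14804) = -2768/3701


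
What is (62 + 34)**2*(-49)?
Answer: -451584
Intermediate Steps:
(62 + 34)**2*(-49) = 96**2*(-49) = 9216*(-49) = -451584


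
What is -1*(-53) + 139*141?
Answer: 19652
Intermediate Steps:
-1*(-53) + 139*141 = 53 + 19599 = 19652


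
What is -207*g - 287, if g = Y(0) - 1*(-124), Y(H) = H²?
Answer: -25955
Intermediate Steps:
g = 124 (g = 0² - 1*(-124) = 0 + 124 = 124)
-207*g - 287 = -207*124 - 287 = -25668 - 287 = -25955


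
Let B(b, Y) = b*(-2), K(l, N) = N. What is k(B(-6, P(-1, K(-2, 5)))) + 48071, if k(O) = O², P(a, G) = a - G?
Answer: 48215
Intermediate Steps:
B(b, Y) = -2*b
k(B(-6, P(-1, K(-2, 5)))) + 48071 = (-2*(-6))² + 48071 = 12² + 48071 = 144 + 48071 = 48215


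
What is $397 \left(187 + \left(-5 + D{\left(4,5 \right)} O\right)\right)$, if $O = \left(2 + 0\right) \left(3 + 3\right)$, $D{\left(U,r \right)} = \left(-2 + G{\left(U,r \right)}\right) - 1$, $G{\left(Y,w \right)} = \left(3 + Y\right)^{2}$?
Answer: $291398$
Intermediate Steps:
$D{\left(U,r \right)} = -3 + \left(3 + U\right)^{2}$ ($D{\left(U,r \right)} = \left(-2 + \left(3 + U\right)^{2}\right) - 1 = -3 + \left(3 + U\right)^{2}$)
$O = 12$ ($O = 2 \cdot 6 = 12$)
$397 \left(187 + \left(-5 + D{\left(4,5 \right)} O\right)\right) = 397 \left(187 - \left(5 - \left(-3 + \left(3 + 4\right)^{2}\right) 12\right)\right) = 397 \left(187 - \left(5 - \left(-3 + 7^{2}\right) 12\right)\right) = 397 \left(187 - \left(5 - \left(-3 + 49\right) 12\right)\right) = 397 \left(187 + \left(-5 + 46 \cdot 12\right)\right) = 397 \left(187 + \left(-5 + 552\right)\right) = 397 \left(187 + 547\right) = 397 \cdot 734 = 291398$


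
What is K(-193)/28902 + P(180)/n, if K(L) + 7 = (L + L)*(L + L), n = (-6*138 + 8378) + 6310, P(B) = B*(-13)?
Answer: 3698809/741818 ≈ 4.9861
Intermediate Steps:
P(B) = -13*B
n = 13860 (n = (-828 + 8378) + 6310 = 7550 + 6310 = 13860)
K(L) = -7 + 4*L² (K(L) = -7 + (L + L)*(L + L) = -7 + (2*L)*(2*L) = -7 + 4*L²)
K(-193)/28902 + P(180)/n = (-7 + 4*(-193)²)/28902 - 13*180/13860 = (-7 + 4*37249)*(1/28902) - 2340*1/13860 = (-7 + 148996)*(1/28902) - 13/77 = 148989*(1/28902) - 13/77 = 49663/9634 - 13/77 = 3698809/741818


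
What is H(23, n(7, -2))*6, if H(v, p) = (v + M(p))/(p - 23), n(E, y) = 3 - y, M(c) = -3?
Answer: -20/3 ≈ -6.6667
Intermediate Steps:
H(v, p) = (-3 + v)/(-23 + p) (H(v, p) = (v - 3)/(p - 23) = (-3 + v)/(-23 + p))
H(23, n(7, -2))*6 = ((-3 + 23)/(-23 + (3 - 1*(-2))))*6 = (20/(-23 + (3 + 2)))*6 = (20/(-23 + 5))*6 = (20/(-18))*6 = -1/18*20*6 = -10/9*6 = -20/3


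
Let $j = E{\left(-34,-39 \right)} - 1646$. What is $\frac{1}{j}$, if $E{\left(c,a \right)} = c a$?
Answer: $- \frac{1}{320} \approx -0.003125$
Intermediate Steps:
$E{\left(c,a \right)} = a c$
$j = -320$ ($j = \left(-39\right) \left(-34\right) - 1646 = 1326 - 1646 = -320$)
$\frac{1}{j} = \frac{1}{-320} = - \frac{1}{320}$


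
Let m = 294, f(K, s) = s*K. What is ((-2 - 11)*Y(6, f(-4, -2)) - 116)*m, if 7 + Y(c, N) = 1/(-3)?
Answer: -6076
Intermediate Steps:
f(K, s) = K*s
Y(c, N) = -22/3 (Y(c, N) = -7 + 1/(-3) = -7 - 1/3 = -22/3)
((-2 - 11)*Y(6, f(-4, -2)) - 116)*m = ((-2 - 11)*(-22/3) - 116)*294 = (-13*(-22/3) - 116)*294 = (286/3 - 116)*294 = -62/3*294 = -6076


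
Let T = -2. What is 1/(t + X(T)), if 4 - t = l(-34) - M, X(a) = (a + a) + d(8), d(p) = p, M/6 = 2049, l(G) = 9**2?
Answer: 1/12221 ≈ 8.1826e-5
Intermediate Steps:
l(G) = 81
M = 12294 (M = 6*2049 = 12294)
X(a) = 8 + 2*a (X(a) = (a + a) + 8 = 2*a + 8 = 8 + 2*a)
t = 12217 (t = 4 - (81 - 1*12294) = 4 - (81 - 12294) = 4 - 1*(-12213) = 4 + 12213 = 12217)
1/(t + X(T)) = 1/(12217 + (8 + 2*(-2))) = 1/(12217 + (8 - 4)) = 1/(12217 + 4) = 1/12221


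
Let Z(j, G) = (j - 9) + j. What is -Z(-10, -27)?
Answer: 29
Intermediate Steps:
Z(j, G) = -9 + 2*j (Z(j, G) = (-9 + j) + j = -9 + 2*j)
-Z(-10, -27) = -(-9 + 2*(-10)) = -(-9 - 20) = -1*(-29) = 29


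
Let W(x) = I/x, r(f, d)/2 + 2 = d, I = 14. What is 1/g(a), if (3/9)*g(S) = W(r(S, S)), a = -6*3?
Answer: -20/21 ≈ -0.95238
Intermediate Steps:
r(f, d) = -4 + 2*d
W(x) = 14/x
a = -18
g(S) = 42/(-4 + 2*S) (g(S) = 3*(14/(-4 + 2*S)) = 42/(-4 + 2*S))
1/g(a) = 1/(21/(-2 - 18)) = 1/(21/(-20)) = 1/(21*(-1/20)) = 1/(-21/20) = -20/21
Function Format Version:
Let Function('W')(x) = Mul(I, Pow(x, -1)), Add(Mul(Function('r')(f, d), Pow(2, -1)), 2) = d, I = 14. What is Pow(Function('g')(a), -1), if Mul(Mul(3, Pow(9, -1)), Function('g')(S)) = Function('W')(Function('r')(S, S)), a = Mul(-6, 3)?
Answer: Rational(-20, 21) ≈ -0.95238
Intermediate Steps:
Function('r')(f, d) = Add(-4, Mul(2, d))
Function('W')(x) = Mul(14, Pow(x, -1))
a = -18
Function('g')(S) = Mul(42, Pow(Add(-4, Mul(2, S)), -1)) (Function('g')(S) = Mul(3, Mul(14, Pow(Add(-4, Mul(2, S)), -1))) = Mul(42, Pow(Add(-4, Mul(2, S)), -1)))
Pow(Function('g')(a), -1) = Pow(Mul(21, Pow(Add(-2, -18), -1)), -1) = Pow(Mul(21, Pow(-20, -1)), -1) = Pow(Mul(21, Rational(-1, 20)), -1) = Pow(Rational(-21, 20), -1) = Rational(-20, 21)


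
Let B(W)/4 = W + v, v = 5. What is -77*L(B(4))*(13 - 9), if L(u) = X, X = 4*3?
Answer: -3696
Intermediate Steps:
B(W) = 20 + 4*W (B(W) = 4*(W + 5) = 4*(5 + W) = 20 + 4*W)
X = 12
L(u) = 12
-77*L(B(4))*(13 - 9) = -924*(13 - 9) = -924*4 = -77*48 = -3696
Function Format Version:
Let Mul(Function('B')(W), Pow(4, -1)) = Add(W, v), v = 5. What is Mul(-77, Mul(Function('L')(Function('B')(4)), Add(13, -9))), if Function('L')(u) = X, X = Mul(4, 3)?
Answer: -3696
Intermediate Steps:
Function('B')(W) = Add(20, Mul(4, W)) (Function('B')(W) = Mul(4, Add(W, 5)) = Mul(4, Add(5, W)) = Add(20, Mul(4, W)))
X = 12
Function('L')(u) = 12
Mul(-77, Mul(Function('L')(Function('B')(4)), Add(13, -9))) = Mul(-77, Mul(12, Add(13, -9))) = Mul(-77, Mul(12, 4)) = Mul(-77, 48) = -3696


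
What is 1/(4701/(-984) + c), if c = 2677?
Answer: 328/876489 ≈ 0.00037422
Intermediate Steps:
1/(4701/(-984) + c) = 1/(4701/(-984) + 2677) = 1/(4701*(-1/984) + 2677) = 1/(-1567/328 + 2677) = 1/(876489/328) = 328/876489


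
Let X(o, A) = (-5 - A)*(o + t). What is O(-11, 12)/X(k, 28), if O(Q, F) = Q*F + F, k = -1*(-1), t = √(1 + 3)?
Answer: 40/33 ≈ 1.2121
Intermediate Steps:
t = 2 (t = √4 = 2)
k = 1
X(o, A) = (-5 - A)*(2 + o) (X(o, A) = (-5 - A)*(o + 2) = (-5 - A)*(2 + o))
O(Q, F) = F + F*Q (O(Q, F) = F*Q + F = F + F*Q)
O(-11, 12)/X(k, 28) = (12*(1 - 11))/(-10 - 5*1 - 2*28 - 1*28*1) = (12*(-10))/(-10 - 5 - 56 - 28) = -120/(-99) = -120*(-1/99) = 40/33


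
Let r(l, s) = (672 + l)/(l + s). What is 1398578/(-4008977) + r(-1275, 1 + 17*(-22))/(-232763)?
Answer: -536487741164203/1537817214167248 ≈ -0.34886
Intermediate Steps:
r(l, s) = (672 + l)/(l + s)
1398578/(-4008977) + r(-1275, 1 + 17*(-22))/(-232763) = 1398578/(-4008977) + ((672 - 1275)/(-1275 + (1 + 17*(-22))))/(-232763) = 1398578*(-1/4008977) + (-603/(-1275 + (1 - 374)))*(-1/232763) = -1398578/4008977 + (-603/(-1275 - 373))*(-1/232763) = -1398578/4008977 + (-603/(-1648))*(-1/232763) = -1398578/4008977 - 1/1648*(-603)*(-1/232763) = -1398578/4008977 + (603/1648)*(-1/232763) = -1398578/4008977 - 603/383593424 = -536487741164203/1537817214167248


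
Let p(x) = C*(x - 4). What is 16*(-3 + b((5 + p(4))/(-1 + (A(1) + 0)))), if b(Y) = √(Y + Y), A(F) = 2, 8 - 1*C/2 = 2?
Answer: -48 + 16*√10 ≈ 2.5964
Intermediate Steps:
C = 12 (C = 16 - 2*2 = 16 - 4 = 12)
p(x) = -48 + 12*x (p(x) = 12*(x - 4) = 12*(-4 + x) = -48 + 12*x)
b(Y) = √2*√Y (b(Y) = √(2*Y) = √2*√Y)
16*(-3 + b((5 + p(4))/(-1 + (A(1) + 0)))) = 16*(-3 + √2*√((5 + (-48 + 12*4))/(-1 + (2 + 0)))) = 16*(-3 + √2*√((5 + (-48 + 48))/(-1 + 2))) = 16*(-3 + √2*√((5 + 0)/1)) = 16*(-3 + √2*√(5*1)) = 16*(-3 + √2*√5) = 16*(-3 + √10) = -48 + 16*√10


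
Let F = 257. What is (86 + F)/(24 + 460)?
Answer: 343/484 ≈ 0.70868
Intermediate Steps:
(86 + F)/(24 + 460) = (86 + 257)/(24 + 460) = 343/484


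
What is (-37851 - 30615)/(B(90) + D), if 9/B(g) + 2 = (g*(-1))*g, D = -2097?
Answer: 184903844/5663301 ≈ 32.649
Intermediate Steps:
B(g) = 9/(-2 - g²) (B(g) = 9/(-2 + (g*(-1))*g) = 9/(-2 + (-g)*g) = 9/(-2 - g²))
(-37851 - 30615)/(B(90) + D) = (-37851 - 30615)/(-9/(2 + 90²) - 2097) = -68466/(-9/(2 + 8100) - 2097) = -68466/(-9/8102 - 2097) = -68466/(-16989903/8102) = -68466*(-8102/16989903) = 184903844/5663301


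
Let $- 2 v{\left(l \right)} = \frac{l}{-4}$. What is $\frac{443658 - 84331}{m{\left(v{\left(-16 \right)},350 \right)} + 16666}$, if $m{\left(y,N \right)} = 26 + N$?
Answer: $\frac{359327}{17042} \approx 21.085$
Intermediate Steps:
$v{\left(l \right)} = \frac{l}{8}$ ($v{\left(l \right)} = - \frac{l \frac{1}{-4}}{2} = - \frac{l \left(- \frac{1}{4}\right)}{2} = - \frac{\left(- \frac{1}{4}\right) l}{2} = \frac{l}{8}$)
$\frac{443658 - 84331}{m{\left(v{\left(-16 \right)},350 \right)} + 16666} = \frac{443658 - 84331}{\left(26 + 350\right) + 16666} = \frac{359327}{376 + 16666} = \frac{359327}{17042}$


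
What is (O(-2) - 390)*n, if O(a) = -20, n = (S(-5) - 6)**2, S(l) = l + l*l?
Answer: -80360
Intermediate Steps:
S(l) = l + l**2
n = 196 (n = (-5*(1 - 5) - 6)**2 = (-5*(-4) - 6)**2 = (20 - 6)**2 = 14**2 = 196)
(O(-2) - 390)*n = (-20 - 390)*196 = -410*196 = -80360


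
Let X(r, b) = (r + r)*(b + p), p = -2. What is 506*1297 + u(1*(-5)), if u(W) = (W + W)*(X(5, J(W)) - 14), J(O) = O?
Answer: 657122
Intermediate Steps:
X(r, b) = 2*r*(-2 + b) (X(r, b) = (r + r)*(b - 2) = (2*r)*(-2 + b) = 2*r*(-2 + b))
u(W) = 2*W*(-34 + 10*W) (u(W) = (W + W)*(2*5*(-2 + W) - 14) = (2*W)*((-20 + 10*W) - 14) = (2*W)*(-34 + 10*W) = 2*W*(-34 + 10*W))
506*1297 + u(1*(-5)) = 506*1297 + 4*(1*(-5))*(-17 + 5*(1*(-5))) = 656282 + 4*(-5)*(-17 + 5*(-5)) = 656282 + 4*(-5)*(-17 - 25) = 656282 + 4*(-5)*(-42) = 656282 + 840 = 657122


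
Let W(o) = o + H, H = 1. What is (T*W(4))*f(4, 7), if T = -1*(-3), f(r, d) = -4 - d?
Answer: -165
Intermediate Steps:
T = 3
W(o) = 1 + o (W(o) = o + 1 = 1 + o)
(T*W(4))*f(4, 7) = (3*(1 + 4))*(-4 - 1*7) = (3*5)*(-4 - 7) = 15*(-11) = -165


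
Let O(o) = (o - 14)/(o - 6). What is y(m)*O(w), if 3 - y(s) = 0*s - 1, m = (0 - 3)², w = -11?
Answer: 100/17 ≈ 5.8824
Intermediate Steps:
O(o) = (-14 + o)/(-6 + o)
m = 9 (m = (-3)² = 9)
y(s) = 4 (y(s) = 3 - (0*s - 1) = 3 - (0 - 1) = 3 - 1*(-1) = 3 + 1 = 4)
y(m)*O(w) = 4*((-14 - 11)/(-6 - 11)) = 4*(-25/(-17)) = 4*(-1/17*(-25)) = 4*(25/17) = 100/17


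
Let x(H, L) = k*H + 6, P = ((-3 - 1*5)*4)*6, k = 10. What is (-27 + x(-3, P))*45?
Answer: -2295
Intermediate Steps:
P = -192 (P = ((-3 - 5)*4)*6 = -8*4*6 = -32*6 = -192)
x(H, L) = 6 + 10*H (x(H, L) = 10*H + 6 = 6 + 10*H)
(-27 + x(-3, P))*45 = (-27 + (6 + 10*(-3)))*45 = (-27 + (6 - 30))*45 = (-27 - 24)*45 = -51*45 = -2295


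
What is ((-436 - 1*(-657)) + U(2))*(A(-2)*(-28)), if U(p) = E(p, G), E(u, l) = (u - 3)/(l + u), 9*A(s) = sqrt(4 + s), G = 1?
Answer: -18536*sqrt(2)/27 ≈ -970.88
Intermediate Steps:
A(s) = sqrt(4 + s)/9
E(u, l) = (-3 + u)/(l + u)
U(p) = (-3 + p)/(1 + p)
((-436 - 1*(-657)) + U(2))*(A(-2)*(-28)) = ((-436 - 1*(-657)) + (-3 + 2)/(1 + 2))*((sqrt(4 - 2)/9)*(-28)) = ((-436 + 657) - 1/3)*((sqrt(2)/9)*(-28)) = (221 + (1/3)*(-1))*(-28*sqrt(2)/9) = (221 - 1/3)*(-28*sqrt(2)/9) = 662*(-28*sqrt(2)/9)/3 = -18536*sqrt(2)/27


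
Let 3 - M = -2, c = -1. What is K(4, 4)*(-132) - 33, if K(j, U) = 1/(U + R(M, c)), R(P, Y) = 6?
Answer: -231/5 ≈ -46.200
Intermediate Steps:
M = 5 (M = 3 - 1*(-2) = 3 + 2 = 5)
K(j, U) = 1/(6 + U) (K(j, U) = 1/(U + 6) = 1/(6 + U))
K(4, 4)*(-132) - 33 = -132/(6 + 4) - 33 = -132/10 - 33 = (⅒)*(-132) - 33 = -66/5 - 33 = -231/5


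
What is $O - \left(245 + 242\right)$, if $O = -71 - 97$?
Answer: $-655$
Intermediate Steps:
$O = -168$ ($O = -71 - 97 = -168$)
$O - \left(245 + 242\right) = -168 - \left(245 + 242\right) = -168 - 487 = -655$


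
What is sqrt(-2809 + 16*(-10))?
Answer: I*sqrt(2969) ≈ 54.489*I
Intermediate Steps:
sqrt(-2809 + 16*(-10)) = sqrt(-2809 - 160) = sqrt(-2969) = I*sqrt(2969)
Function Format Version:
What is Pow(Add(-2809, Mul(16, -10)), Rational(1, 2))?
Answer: Mul(I, Pow(2969, Rational(1, 2))) ≈ Mul(54.489, I)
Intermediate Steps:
Pow(Add(-2809, Mul(16, -10)), Rational(1, 2)) = Pow(Add(-2809, -160), Rational(1, 2)) = Pow(-2969, Rational(1, 2)) = Mul(I, Pow(2969, Rational(1, 2)))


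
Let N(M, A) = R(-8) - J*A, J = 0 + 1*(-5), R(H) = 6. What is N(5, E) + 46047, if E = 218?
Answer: 47143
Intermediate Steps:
J = -5 (J = 0 - 5 = -5)
N(M, A) = 6 + 5*A (N(M, A) = 6 - (-5)*A = 6 + 5*A)
N(5, E) + 46047 = (6 + 5*218) + 46047 = (6 + 1090) + 46047 = 1096 + 46047 = 47143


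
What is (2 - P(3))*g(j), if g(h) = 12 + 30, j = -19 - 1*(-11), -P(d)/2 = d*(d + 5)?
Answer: 2100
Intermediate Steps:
P(d) = -2*d*(5 + d) (P(d) = -2*d*(d + 5) = -2*d*(5 + d))
j = -8 (j = -19 + 11 = -8)
g(h) = 42
(2 - P(3))*g(j) = (2 - (-2)*3*(5 + 3))*42 = (2 - (-2)*3*8)*42 = (2 - 1*(-48))*42 = (2 + 48)*42 = 50*42 = 2100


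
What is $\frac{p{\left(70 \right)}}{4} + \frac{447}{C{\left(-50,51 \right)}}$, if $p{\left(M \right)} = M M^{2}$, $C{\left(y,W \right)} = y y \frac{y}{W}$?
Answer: $\frac{10718727203}{125000} \approx 85750.0$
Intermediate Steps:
$C{\left(y,W \right)} = \frac{y^{3}}{W}$ ($C{\left(y,W \right)} = y^{2} \frac{y}{W} = \frac{y^{3}}{W}$)
$p{\left(M \right)} = M^{3}$
$\frac{p{\left(70 \right)}}{4} + \frac{447}{C{\left(-50,51 \right)}} = \frac{70^{3}}{4} + \frac{447}{\frac{1}{51} \left(-50\right)^{3}} = 343000 \cdot \frac{1}{4} + \frac{447}{\frac{1}{51} \left(-125000\right)} = 85750 + \frac{447}{- \frac{125000}{51}} = 85750 + 447 \left(- \frac{51}{125000}\right) = 85750 - \frac{22797}{125000} = \frac{10718727203}{125000}$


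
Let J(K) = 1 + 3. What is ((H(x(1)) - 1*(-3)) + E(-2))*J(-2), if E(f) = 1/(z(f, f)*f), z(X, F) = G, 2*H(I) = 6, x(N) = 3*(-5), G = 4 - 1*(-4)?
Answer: 95/4 ≈ 23.750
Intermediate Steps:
G = 8 (G = 4 + 4 = 8)
x(N) = -15
H(I) = 3 (H(I) = (1/2)*6 = 3)
z(X, F) = 8
J(K) = 4
E(f) = 1/(8*f)
((H(x(1)) - 1*(-3)) + E(-2))*J(-2) = ((3 - 1*(-3)) + (1/8)/(-2))*4 = ((3 + 3) + (1/8)*(-1/2))*4 = (6 - 1/16)*4 = (95/16)*4 = 95/4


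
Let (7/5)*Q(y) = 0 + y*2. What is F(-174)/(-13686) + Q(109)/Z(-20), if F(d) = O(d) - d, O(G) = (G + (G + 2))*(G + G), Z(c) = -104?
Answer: -8558453/830284 ≈ -10.308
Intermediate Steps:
Q(y) = 10*y/7 (Q(y) = 5*(0 + y*2)/7 = 5*(0 + 2*y)/7 = 5*(2*y)/7 = 10*y/7)
O(G) = 2*G*(2 + 2*G) (O(G) = (G + (2 + G))*(2*G) = (2 + 2*G)*(2*G) = 2*G*(2 + 2*G))
F(d) = -d + 4*d*(1 + d) (F(d) = 4*d*(1 + d) - d = -d + 4*d*(1 + d))
F(-174)/(-13686) + Q(109)/Z(-20) = -174*(3 + 4*(-174))/(-13686) + ((10/7)*109)/(-104) = -174*(3 - 696)*(-1/13686) + (1090/7)*(-1/104) = -174*(-693)*(-1/13686) - 545/364 = 120582*(-1/13686) - 545/364 = -20097/2281 - 545/364 = -8558453/830284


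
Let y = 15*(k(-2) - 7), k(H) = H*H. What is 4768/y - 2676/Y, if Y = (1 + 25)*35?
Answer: -89186/819 ≈ -108.90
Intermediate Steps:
k(H) = H²
y = -45 (y = 15*((-2)² - 7) = 15*(4 - 7) = 15*(-3) = -45)
Y = 910 (Y = 26*35 = 910)
4768/y - 2676/Y = 4768/(-45) - 2676/910 = 4768*(-1/45) - 2676*1/910 = -4768/45 - 1338/455 = -89186/819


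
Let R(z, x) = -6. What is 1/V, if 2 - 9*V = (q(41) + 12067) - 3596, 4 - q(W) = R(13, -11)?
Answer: -9/8479 ≈ -0.0010614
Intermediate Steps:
q(W) = 10 (q(W) = 4 - 1*(-6) = 4 + 6 = 10)
V = -8479/9 (V = 2/9 - ((10 + 12067) - 3596)/9 = 2/9 - (12077 - 3596)/9 = 2/9 - ⅑*8481 = 2/9 - 2827/3 = -8479/9 ≈ -942.11)
1/V = 1/(-8479/9) = -9/8479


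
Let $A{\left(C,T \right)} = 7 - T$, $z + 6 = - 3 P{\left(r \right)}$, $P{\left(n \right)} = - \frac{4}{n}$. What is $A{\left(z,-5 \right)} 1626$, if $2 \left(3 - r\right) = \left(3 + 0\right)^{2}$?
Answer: $19512$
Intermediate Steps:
$r = - \frac{3}{2}$ ($r = 3 - \frac{\left(3 + 0\right)^{2}}{2} = 3 - \frac{3^{2}}{2} = 3 - \frac{9}{2} = - \frac{3}{2} \approx -1.5$)
$z = -14$ ($z = -6 - 3 \left(- \frac{4}{- \frac{3}{2}}\right) = -6 - 3 \left(\left(-4\right) \left(- \frac{2}{3}\right)\right) = -6 - 8 = -14$)
$A{\left(z,-5 \right)} 1626 = \left(7 - -5\right) 1626 = \left(7 + 5\right) 1626 = 12 \cdot 1626 = 19512$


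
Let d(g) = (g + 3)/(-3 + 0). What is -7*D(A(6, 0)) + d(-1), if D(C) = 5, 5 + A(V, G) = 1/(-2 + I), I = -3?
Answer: -107/3 ≈ -35.667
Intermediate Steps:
A(V, G) = -26/5 (A(V, G) = -5 + 1/(-2 - 3) = -5 + 1/(-5) = -5 - 1/5 = -26/5)
d(g) = -1 - g/3 (d(g) = (3 + g)/(-3) = (3 + g)*(-1/3) = -1 - g/3)
-7*D(A(6, 0)) + d(-1) = -7*5 + (-1 - 1/3*(-1)) = -35 + (-1 + 1/3) = -35 - 2/3 = -107/3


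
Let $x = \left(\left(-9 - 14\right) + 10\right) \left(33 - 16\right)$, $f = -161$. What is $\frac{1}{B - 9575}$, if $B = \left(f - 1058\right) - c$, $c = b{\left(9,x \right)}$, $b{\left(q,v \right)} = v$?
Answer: $- \frac{1}{10573} \approx -9.4581 \cdot 10^{-5}$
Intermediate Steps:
$x = -221$ ($x = \left(-23 + 10\right) 17 = \left(-13\right) 17 = -221$)
$c = -221$
$B = -998$ ($B = \left(-161 - 1058\right) - -221 = -1219 + 221 = -998$)
$\frac{1}{B - 9575} = \frac{1}{-998 - 9575} = \frac{1}{-10573} = - \frac{1}{10573}$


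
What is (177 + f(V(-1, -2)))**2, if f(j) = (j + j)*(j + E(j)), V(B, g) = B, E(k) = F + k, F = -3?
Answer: 34969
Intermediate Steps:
E(k) = -3 + k
f(j) = 2*j*(-3 + 2*j) (f(j) = (j + j)*(j + (-3 + j)) = (2*j)*(-3 + 2*j) = 2*j*(-3 + 2*j))
(177 + f(V(-1, -2)))**2 = (177 + 2*(-1)*(-3 + 2*(-1)))**2 = (177 + 2*(-1)*(-3 - 2))**2 = (177 + 2*(-1)*(-5))**2 = (177 + 10)**2 = 187**2 = 34969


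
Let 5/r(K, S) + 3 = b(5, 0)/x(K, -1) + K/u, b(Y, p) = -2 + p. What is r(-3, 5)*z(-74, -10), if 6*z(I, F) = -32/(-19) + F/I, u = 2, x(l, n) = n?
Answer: -1279/2109 ≈ -0.60645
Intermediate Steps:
z(I, F) = 16/57 + F/(6*I) (z(I, F) = (-32/(-19) + F/I)/6 = (-32*(-1/19) + F/I)/6 = (32/19 + F/I)/6 = 16/57 + F/(6*I))
r(K, S) = 5/(-1 + K/2) (r(K, S) = 5/(-3 + ((-2 + 0)/(-1) + K/2)) = 5/(-3 + (-2*(-1) + K*(1/2))) = 5/(-3 + (2 + K/2)) = 5/(-1 + K/2))
r(-3, 5)*z(-74, -10) = (10/(-2 - 3))*(16/57 + (1/6)*(-10)/(-74)) = (10/(-5))*(16/57 + (1/6)*(-10)*(-1/74)) = (10*(-1/5))*(16/57 + 5/222) = -2*1279/4218 = -1279/2109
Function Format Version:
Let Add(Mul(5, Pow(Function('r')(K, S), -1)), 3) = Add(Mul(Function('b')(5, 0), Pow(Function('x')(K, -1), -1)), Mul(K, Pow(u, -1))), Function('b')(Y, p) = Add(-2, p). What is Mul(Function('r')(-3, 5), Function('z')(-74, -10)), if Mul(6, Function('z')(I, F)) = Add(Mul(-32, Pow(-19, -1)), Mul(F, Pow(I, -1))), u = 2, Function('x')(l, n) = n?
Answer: Rational(-1279, 2109) ≈ -0.60645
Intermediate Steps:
Function('z')(I, F) = Add(Rational(16, 57), Mul(Rational(1, 6), F, Pow(I, -1))) (Function('z')(I, F) = Mul(Rational(1, 6), Add(Mul(-32, Pow(-19, -1)), Mul(F, Pow(I, -1)))) = Mul(Rational(1, 6), Add(Mul(-32, Rational(-1, 19)), Mul(F, Pow(I, -1)))) = Mul(Rational(1, 6), Add(Rational(32, 19), Mul(F, Pow(I, -1)))) = Add(Rational(16, 57), Mul(Rational(1, 6), F, Pow(I, -1))))
Function('r')(K, S) = Mul(5, Pow(Add(-1, Mul(Rational(1, 2), K)), -1)) (Function('r')(K, S) = Mul(5, Pow(Add(-3, Add(Mul(Add(-2, 0), Pow(-1, -1)), Mul(K, Pow(2, -1)))), -1)) = Mul(5, Pow(Add(-3, Add(Mul(-2, -1), Mul(K, Rational(1, 2)))), -1)) = Mul(5, Pow(Add(-3, Add(2, Mul(Rational(1, 2), K))), -1)) = Mul(5, Pow(Add(-1, Mul(Rational(1, 2), K)), -1)))
Mul(Function('r')(-3, 5), Function('z')(-74, -10)) = Mul(Mul(10, Pow(Add(-2, -3), -1)), Add(Rational(16, 57), Mul(Rational(1, 6), -10, Pow(-74, -1)))) = Mul(Mul(10, Pow(-5, -1)), Add(Rational(16, 57), Mul(Rational(1, 6), -10, Rational(-1, 74)))) = Mul(Mul(10, Rational(-1, 5)), Add(Rational(16, 57), Rational(5, 222))) = Mul(-2, Rational(1279, 4218)) = Rational(-1279, 2109)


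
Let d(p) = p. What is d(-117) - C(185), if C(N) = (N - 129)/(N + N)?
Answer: -21673/185 ≈ -117.15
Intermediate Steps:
C(N) = (-129 + N)/(2*N) (C(N) = (-129 + N)/((2*N)) = (-129 + N)*(1/(2*N)) = (-129 + N)/(2*N))
d(-117) - C(185) = -117 - (-129 + 185)/(2*185) = -117 - 56/(2*185) = -117 - 1*28/185 = -117 - 28/185 = -21673/185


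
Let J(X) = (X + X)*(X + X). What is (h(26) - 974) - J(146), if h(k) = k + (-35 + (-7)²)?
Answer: -86198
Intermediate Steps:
h(k) = 14 + k (h(k) = k + (-35 + 49) = k + 14 = 14 + k)
J(X) = 4*X² (J(X) = (2*X)*(2*X) = 4*X²)
(h(26) - 974) - J(146) = ((14 + 26) - 974) - 4*146² = (40 - 974) - 4*21316 = -934 - 1*85264 = -934 - 85264 = -86198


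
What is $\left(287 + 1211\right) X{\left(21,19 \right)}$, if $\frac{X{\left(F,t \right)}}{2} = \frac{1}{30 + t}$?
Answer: $\frac{428}{7} \approx 61.143$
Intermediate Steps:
$X{\left(F,t \right)} = \frac{2}{30 + t}$
$\left(287 + 1211\right) X{\left(21,19 \right)} = \left(287 + 1211\right) \frac{2}{30 + 19} = 1498 \cdot \frac{2}{49} = \frac{428}{7}$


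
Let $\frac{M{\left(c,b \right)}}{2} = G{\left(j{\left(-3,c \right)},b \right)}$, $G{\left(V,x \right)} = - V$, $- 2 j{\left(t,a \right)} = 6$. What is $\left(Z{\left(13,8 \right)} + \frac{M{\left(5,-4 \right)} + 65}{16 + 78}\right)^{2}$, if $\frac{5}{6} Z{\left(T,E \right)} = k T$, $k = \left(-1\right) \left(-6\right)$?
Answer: $\frac{1966656409}{220900} \approx 8902.9$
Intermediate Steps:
$k = 6$
$j{\left(t,a \right)} = -3$ ($j{\left(t,a \right)} = \left(- \frac{1}{2}\right) 6 = -3$)
$Z{\left(T,E \right)} = \frac{36 T}{5}$ ($Z{\left(T,E \right)} = \frac{6 \cdot 6 T}{5} = \frac{36 T}{5}$)
$M{\left(c,b \right)} = 6$ ($M{\left(c,b \right)} = 2 \left(\left(-1\right) \left(-3\right)\right) = 2 \cdot 3 = 6$)
$\left(Z{\left(13,8 \right)} + \frac{M{\left(5,-4 \right)} + 65}{16 + 78}\right)^{2} = \left(\frac{36}{5} \cdot 13 + \frac{6 + 65}{16 + 78}\right)^{2} = \left(\frac{468}{5} + \frac{71}{94}\right)^{2} = \left(\frac{44347}{470}\right)^{2} = \frac{1966656409}{220900}$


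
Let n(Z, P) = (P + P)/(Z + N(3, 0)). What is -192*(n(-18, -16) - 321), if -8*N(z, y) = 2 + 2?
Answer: 2268096/37 ≈ 61300.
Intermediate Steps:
N(z, y) = -1/2 (N(z, y) = -(2 + 2)/8 = -1/8*4 = -1/2)
n(Z, P) = 2*P/(-1/2 + Z) (n(Z, P) = (P + P)/(Z - 1/2) = (2*P)/(-1/2 + Z) = 2*P/(-1/2 + Z))
-192*(n(-18, -16) - 321) = -192*(4*(-16)/(-1 + 2*(-18)) - 321) = -192*(4*(-16)/(-1 - 36) - 321) = -192*(4*(-16)/(-37) - 321) = -192*(4*(-16)*(-1/37) - 321) = -192*(64/37 - 321) = -192*(-11813/37) = 2268096/37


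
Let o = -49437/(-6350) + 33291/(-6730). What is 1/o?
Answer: 2136775/6065658 ≈ 0.35227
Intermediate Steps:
o = 6065658/2136775 (o = -49437*(-1/6350) + 33291*(-1/6730) = 49437/6350 - 33291/6730 = 6065658/2136775 ≈ 2.8387)
1/o = 1/(6065658/2136775) = 2136775/6065658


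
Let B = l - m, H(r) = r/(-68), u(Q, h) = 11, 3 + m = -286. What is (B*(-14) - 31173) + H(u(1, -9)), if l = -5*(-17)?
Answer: -2475823/68 ≈ -36409.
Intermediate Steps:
m = -289 (m = -3 - 286 = -289)
H(r) = -r/68 (H(r) = r*(-1/68) = -r/68)
l = 85
B = 374 (B = 85 - 1*(-289) = 85 + 289 = 374)
(B*(-14) - 31173) + H(u(1, -9)) = (374*(-14) - 31173) - 1/68*11 = (-5236 - 31173) - 11/68 = -36409 - 11/68 = -2475823/68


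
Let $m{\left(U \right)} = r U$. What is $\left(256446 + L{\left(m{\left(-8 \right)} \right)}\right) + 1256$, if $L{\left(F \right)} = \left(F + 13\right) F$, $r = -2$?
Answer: $258166$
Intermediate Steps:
$m{\left(U \right)} = - 2 U$
$L{\left(F \right)} = F \left(13 + F\right)$ ($L{\left(F \right)} = \left(13 + F\right) F = F \left(13 + F\right)$)
$\left(256446 + L{\left(m{\left(-8 \right)} \right)}\right) + 1256 = \left(256446 + \left(-2\right) \left(-8\right) \left(13 - -16\right)\right) + 1256 = \left(256446 + 16 \left(13 + 16\right)\right) + 1256 = \left(256446 + 16 \cdot 29\right) + 1256 = \left(256446 + 464\right) + 1256 = 256910 + 1256 = 258166$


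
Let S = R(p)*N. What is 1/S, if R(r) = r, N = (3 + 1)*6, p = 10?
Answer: 1/240 ≈ 0.0041667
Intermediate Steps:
N = 24 (N = 4*6 = 24)
S = 240 (S = 10*24 = 240)
1/S = 1/240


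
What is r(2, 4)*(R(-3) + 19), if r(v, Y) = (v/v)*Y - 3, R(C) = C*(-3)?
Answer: 28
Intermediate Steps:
R(C) = -3*C
r(v, Y) = -3 + Y (r(v, Y) = 1*Y - 3 = Y - 3 = -3 + Y)
r(2, 4)*(R(-3) + 19) = (-3 + 4)*(-3*(-3) + 19) = 1*(9 + 19) = 1*28 = 28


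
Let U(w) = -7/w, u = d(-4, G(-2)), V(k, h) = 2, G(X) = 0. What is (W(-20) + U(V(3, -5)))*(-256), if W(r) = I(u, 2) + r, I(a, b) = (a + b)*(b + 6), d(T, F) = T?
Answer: 10112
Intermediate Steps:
u = -4
I(a, b) = (6 + b)*(a + b) (I(a, b) = (a + b)*(6 + b) = (6 + b)*(a + b))
W(r) = -16 + r (W(r) = (2**2 + 6*(-4) + 6*2 - 4*2) + r = (4 - 24 + 12 - 8) + r = -16 + r)
(W(-20) + U(V(3, -5)))*(-256) = ((-16 - 20) - 7/2)*(-256) = (-36 - 7*1/2)*(-256) = (-36 - 7/2)*(-256) = -79/2*(-256) = 10112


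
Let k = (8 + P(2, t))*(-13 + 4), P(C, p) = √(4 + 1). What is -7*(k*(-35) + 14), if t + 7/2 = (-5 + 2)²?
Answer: -17738 - 2205*√5 ≈ -22669.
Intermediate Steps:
t = 11/2 (t = -7/2 + (-5 + 2)² = -7/2 + (-3)² = -7/2 + 9 = 11/2 ≈ 5.5000)
P(C, p) = √5
k = -72 - 9*√5 (k = (8 + √5)*(-13 + 4) = (8 + √5)*(-9) = -72 - 9*√5 ≈ -92.125)
-7*(k*(-35) + 14) = -7*((-72 - 9*√5)*(-35) + 14) = -7*((2520 + 315*√5) + 14) = -7*(2534 + 315*√5) = -17738 - 2205*√5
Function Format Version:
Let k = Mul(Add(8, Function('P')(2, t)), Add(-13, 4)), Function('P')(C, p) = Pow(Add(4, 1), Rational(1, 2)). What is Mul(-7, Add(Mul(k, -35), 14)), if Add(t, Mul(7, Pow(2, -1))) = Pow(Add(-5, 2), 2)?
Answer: Add(-17738, Mul(-2205, Pow(5, Rational(1, 2)))) ≈ -22669.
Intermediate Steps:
t = Rational(11, 2) (t = Add(Rational(-7, 2), Pow(Add(-5, 2), 2)) = Add(Rational(-7, 2), Pow(-3, 2)) = Add(Rational(-7, 2), 9) = Rational(11, 2) ≈ 5.5000)
Function('P')(C, p) = Pow(5, Rational(1, 2))
k = Add(-72, Mul(-9, Pow(5, Rational(1, 2)))) (k = Mul(Add(8, Pow(5, Rational(1, 2))), Add(-13, 4)) = Mul(Add(8, Pow(5, Rational(1, 2))), -9) = Add(-72, Mul(-9, Pow(5, Rational(1, 2)))) ≈ -92.125)
Mul(-7, Add(Mul(k, -35), 14)) = Mul(-7, Add(Mul(Add(-72, Mul(-9, Pow(5, Rational(1, 2)))), -35), 14)) = Mul(-7, Add(Add(2520, Mul(315, Pow(5, Rational(1, 2)))), 14)) = Mul(-7, Add(2534, Mul(315, Pow(5, Rational(1, 2))))) = Add(-17738, Mul(-2205, Pow(5, Rational(1, 2))))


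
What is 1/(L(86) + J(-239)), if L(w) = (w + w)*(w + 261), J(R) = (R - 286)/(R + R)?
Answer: 478/28529477 ≈ 1.6755e-5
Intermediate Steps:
J(R) = (-286 + R)/(2*R) (J(R) = (-286 + R)/((2*R)) = (-286 + R)*(1/(2*R)) = (-286 + R)/(2*R))
L(w) = 2*w*(261 + w) (L(w) = (2*w)*(261 + w) = 2*w*(261 + w))
1/(L(86) + J(-239)) = 1/(2*86*(261 + 86) + (½)*(-286 - 239)/(-239)) = 1/(2*86*347 + (½)*(-1/239)*(-525)) = 1/(59684 + 525/478) = 1/(28529477/478) = 478/28529477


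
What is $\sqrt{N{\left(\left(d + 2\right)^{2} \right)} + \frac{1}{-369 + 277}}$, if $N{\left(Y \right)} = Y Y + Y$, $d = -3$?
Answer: $\frac{\sqrt{4209}}{46} \approx 1.4104$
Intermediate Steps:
$N{\left(Y \right)} = Y + Y^{2}$ ($N{\left(Y \right)} = Y^{2} + Y = Y + Y^{2}$)
$\sqrt{N{\left(\left(d + 2\right)^{2} \right)} + \frac{1}{-369 + 277}} = \sqrt{\left(-3 + 2\right)^{2} \left(1 + \left(-3 + 2\right)^{2}\right) + \frac{1}{-369 + 277}} = \sqrt{\left(-1\right)^{2} \left(1 + \left(-1\right)^{2}\right) + \frac{1}{-92}} = \sqrt{1 \left(1 + 1\right) - \frac{1}{92}} = \sqrt{1 \cdot 2 - \frac{1}{92}} = \sqrt{2 - \frac{1}{92}} = \sqrt{\frac{183}{92}} = \frac{\sqrt{4209}}{46}$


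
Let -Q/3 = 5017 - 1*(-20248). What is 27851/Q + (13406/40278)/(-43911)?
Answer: -8209935148388/22342436486685 ≈ -0.36746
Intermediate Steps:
Q = -75795 (Q = -3*(5017 - 1*(-20248)) = -3*(5017 + 20248) = -3*25265 = -75795)
27851/Q + (13406/40278)/(-43911) = 27851/(-75795) + (13406/40278)/(-43911) = 27851*(-1/75795) + (13406*(1/40278))*(-1/43911) = -27851/75795 + (6703/20139)*(-1/43911) = -27851/75795 - 6703/884323629 = -8209935148388/22342436486685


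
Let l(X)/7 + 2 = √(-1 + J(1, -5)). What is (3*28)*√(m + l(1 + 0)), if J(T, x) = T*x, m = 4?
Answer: 84*√(-10 + 7*I*√6) ≈ 186.41 + 324.51*I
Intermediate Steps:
l(X) = -14 + 7*I*√6 (l(X) = -14 + 7*√(-1 + 1*(-5)) = -14 + 7*√(-1 - 5) = -14 + 7*√(-6) = -14 + 7*(I*√6) = -14 + 7*I*√6)
(3*28)*√(m + l(1 + 0)) = (3*28)*√(4 + (-14 + 7*I*√6)) = 84*√(-10 + 7*I*√6)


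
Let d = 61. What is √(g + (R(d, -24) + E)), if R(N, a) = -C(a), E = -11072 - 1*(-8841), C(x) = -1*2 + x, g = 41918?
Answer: √39713 ≈ 199.28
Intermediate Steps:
C(x) = -2 + x
E = -2231 (E = -11072 + 8841 = -2231)
R(N, a) = 2 - a (R(N, a) = -(-2 + a) = 2 - a)
√(g + (R(d, -24) + E)) = √(41918 + ((2 - 1*(-24)) - 2231)) = √(41918 + ((2 + 24) - 2231)) = √(41918 + (26 - 2231)) = √(41918 - 2205) = √39713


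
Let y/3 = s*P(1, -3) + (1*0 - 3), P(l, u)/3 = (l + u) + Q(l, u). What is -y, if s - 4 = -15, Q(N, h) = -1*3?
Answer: -486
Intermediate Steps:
Q(N, h) = -3
s = -11 (s = 4 - 15 = -11)
P(l, u) = -9 + 3*l + 3*u (P(l, u) = 3*((l + u) - 3) = 3*(-3 + l + u) = -9 + 3*l + 3*u)
y = 486 (y = 3*(-11*(-9 + 3*1 + 3*(-3)) + (1*0 - 3)) = 3*(-11*(-9 + 3 - 9) + (0 - 3)) = 3*(-11*(-15) - 3) = 3*(165 - 3) = 3*162 = 486)
-y = -1*486 = -486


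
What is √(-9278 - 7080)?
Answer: I*√16358 ≈ 127.9*I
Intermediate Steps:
√(-9278 - 7080) = √(-16358) = I*√16358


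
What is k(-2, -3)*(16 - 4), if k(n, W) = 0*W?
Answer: 0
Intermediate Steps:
k(n, W) = 0
k(-2, -3)*(16 - 4) = 0*(16 - 4) = 0*12 = 0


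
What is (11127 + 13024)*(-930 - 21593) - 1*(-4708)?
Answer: -543948265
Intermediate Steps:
(11127 + 13024)*(-930 - 21593) - 1*(-4708) = 24151*(-22523) + 4708 = -543952973 + 4708 = -543948265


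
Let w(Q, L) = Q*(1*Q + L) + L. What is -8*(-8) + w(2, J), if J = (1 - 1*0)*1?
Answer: 71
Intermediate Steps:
J = 1 (J = (1 + 0)*1 = 1*1 = 1)
w(Q, L) = L + Q*(L + Q) (w(Q, L) = Q*(Q + L) + L = Q*(L + Q) + L = L + Q*(L + Q))
-8*(-8) + w(2, J) = -8*(-8) + (1 + 2² + 1*2) = 64 + (1 + 4 + 2) = 64 + 7 = 71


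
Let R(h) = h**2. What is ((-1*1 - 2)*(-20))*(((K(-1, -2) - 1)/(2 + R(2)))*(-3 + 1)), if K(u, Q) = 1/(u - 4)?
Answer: 24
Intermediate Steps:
K(u, Q) = 1/(-4 + u)
((-1*1 - 2)*(-20))*(((K(-1, -2) - 1)/(2 + R(2)))*(-3 + 1)) = ((-1*1 - 2)*(-20))*(((1/(-4 - 1) - 1)/(2 + 2**2))*(-3 + 1)) = ((-1 - 2)*(-20))*(((1/(-5) - 1)/(2 + 4))*(-2)) = (-3*(-20))*(((-1/5 - 1)/6)*(-2)) = 60*(-6/5*1/6*(-2)) = 60*(-1/5*(-2)) = 60*(2/5) = 24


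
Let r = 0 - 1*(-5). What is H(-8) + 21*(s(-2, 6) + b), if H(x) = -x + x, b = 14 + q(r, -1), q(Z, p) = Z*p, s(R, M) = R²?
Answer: 273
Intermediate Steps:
r = 5 (r = 0 + 5 = 5)
b = 9 (b = 14 + 5*(-1) = 14 - 5 = 9)
H(x) = 0
H(-8) + 21*(s(-2, 6) + b) = 0 + 21*((-2)² + 9) = 0 + 21*(4 + 9) = 0 + 21*13 = 0 + 273 = 273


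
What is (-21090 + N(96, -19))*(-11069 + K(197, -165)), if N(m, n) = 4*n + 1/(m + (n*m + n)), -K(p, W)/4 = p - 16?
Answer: 436069796379/1747 ≈ 2.4961e+8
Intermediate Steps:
K(p, W) = 64 - 4*p (K(p, W) = -4*(p - 16) = -4*(-16 + p) = 64 - 4*p)
N(m, n) = 1/(m + n + m*n) + 4*n (N(m, n) = 4*n + 1/(m + (m*n + n)) = 4*n + 1/(m + (n + m*n)) = 4*n + 1/(m + n + m*n) = 1/(m + n + m*n) + 4*n)
(-21090 + N(96, -19))*(-11069 + K(197, -165)) = (-21090 + (1 + 4*(-19)² + 4*96*(-19) + 4*96*(-19)²)/(96 - 19 + 96*(-19)))*(-11069 + (64 - 4*197)) = (-21090 + (1 + 4*361 - 7296 + 4*96*361)/(96 - 19 - 1824))*(-11069 + (64 - 788)) = (-21090 + (1 + 1444 - 7296 + 138624)/(-1747))*(-11069 - 724) = (-21090 - 1/1747*132773)*(-11793) = (-21090 - 132773/1747)*(-11793) = -36977003/1747*(-11793) = 436069796379/1747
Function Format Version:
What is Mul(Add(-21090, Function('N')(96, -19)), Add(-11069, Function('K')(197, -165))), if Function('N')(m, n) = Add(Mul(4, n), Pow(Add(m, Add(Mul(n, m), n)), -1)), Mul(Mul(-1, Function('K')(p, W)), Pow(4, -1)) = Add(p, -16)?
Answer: Rational(436069796379, 1747) ≈ 2.4961e+8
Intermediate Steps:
Function('K')(p, W) = Add(64, Mul(-4, p)) (Function('K')(p, W) = Mul(-4, Add(p, -16)) = Mul(-4, Add(-16, p)) = Add(64, Mul(-4, p)))
Function('N')(m, n) = Add(Pow(Add(m, n, Mul(m, n)), -1), Mul(4, n)) (Function('N')(m, n) = Add(Mul(4, n), Pow(Add(m, Add(Mul(m, n), n)), -1)) = Add(Mul(4, n), Pow(Add(m, Add(n, Mul(m, n))), -1)) = Add(Mul(4, n), Pow(Add(m, n, Mul(m, n)), -1)) = Add(Pow(Add(m, n, Mul(m, n)), -1), Mul(4, n)))
Mul(Add(-21090, Function('N')(96, -19)), Add(-11069, Function('K')(197, -165))) = Mul(Add(-21090, Mul(Pow(Add(96, -19, Mul(96, -19)), -1), Add(1, Mul(4, Pow(-19, 2)), Mul(4, 96, -19), Mul(4, 96, Pow(-19, 2))))), Add(-11069, Add(64, Mul(-4, 197)))) = Mul(Add(-21090, Mul(Pow(Add(96, -19, -1824), -1), Add(1, Mul(4, 361), -7296, Mul(4, 96, 361)))), Add(-11069, Add(64, -788))) = Mul(Add(-21090, Mul(Pow(-1747, -1), Add(1, 1444, -7296, 138624))), Add(-11069, -724)) = Mul(Add(-21090, Mul(Rational(-1, 1747), 132773)), -11793) = Mul(Add(-21090, Rational(-132773, 1747)), -11793) = Mul(Rational(-36977003, 1747), -11793) = Rational(436069796379, 1747)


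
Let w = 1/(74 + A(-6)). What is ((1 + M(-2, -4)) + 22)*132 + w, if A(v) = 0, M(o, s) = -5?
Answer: 175825/74 ≈ 2376.0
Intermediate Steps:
w = 1/74 (w = 1/(74 + 0) = 1/74 ≈ 0.013514)
((1 + M(-2, -4)) + 22)*132 + w = ((1 - 5) + 22)*132 + 1/74 = (-4 + 22)*132 + 1/74 = 18*132 + 1/74 = 2376 + 1/74 = 175825/74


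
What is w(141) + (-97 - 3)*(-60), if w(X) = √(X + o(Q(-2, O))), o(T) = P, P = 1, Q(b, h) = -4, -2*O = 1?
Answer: 6000 + √142 ≈ 6011.9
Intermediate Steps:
O = -½ (O = -½*1 = -½ ≈ -0.50000)
o(T) = 1
w(X) = √(1 + X) (w(X) = √(X + 1) = √(1 + X))
w(141) + (-97 - 3)*(-60) = √(1 + 141) + (-97 - 3)*(-60) = √142 - 100*(-60) = √142 + 6000 = 6000 + √142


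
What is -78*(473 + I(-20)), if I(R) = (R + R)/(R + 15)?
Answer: -37518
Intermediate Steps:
I(R) = 2*R/(15 + R) (I(R) = (2*R)/(15 + R) = 2*R/(15 + R))
-78*(473 + I(-20)) = -78*(473 + 2*(-20)/(15 - 20)) = -78*(473 + 2*(-20)/(-5)) = -78*(473 + 2*(-20)*(-⅕)) = -78*(473 + 8) = -78*481 = -37518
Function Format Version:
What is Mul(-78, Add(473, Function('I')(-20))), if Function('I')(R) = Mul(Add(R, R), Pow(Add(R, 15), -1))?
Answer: -37518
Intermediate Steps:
Function('I')(R) = Mul(2, R, Pow(Add(15, R), -1)) (Function('I')(R) = Mul(Mul(2, R), Pow(Add(15, R), -1)) = Mul(2, R, Pow(Add(15, R), -1)))
Mul(-78, Add(473, Function('I')(-20))) = Mul(-78, Add(473, Mul(2, -20, Pow(Add(15, -20), -1)))) = Mul(-78, Add(473, Mul(2, -20, Pow(-5, -1)))) = Mul(-78, Add(473, Mul(2, -20, Rational(-1, 5)))) = Mul(-78, Add(473, 8)) = Mul(-78, 481) = -37518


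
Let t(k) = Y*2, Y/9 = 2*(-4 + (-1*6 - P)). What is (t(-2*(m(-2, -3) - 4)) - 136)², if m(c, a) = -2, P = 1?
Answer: 283024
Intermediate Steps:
Y = -198 (Y = 9*(2*(-4 + (-1*6 - 1*1))) = 9*(2*(-4 + (-6 - 1))) = 9*(2*(-4 - 7)) = 9*(2*(-11)) = 9*(-22) = -198)
t(k) = -396 (t(k) = -198*2 = -396)
(t(-2*(m(-2, -3) - 4)) - 136)² = (-396 - 136)² = (-532)² = 283024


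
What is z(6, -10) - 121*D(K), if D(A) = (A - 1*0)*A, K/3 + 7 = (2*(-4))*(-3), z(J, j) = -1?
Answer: -314722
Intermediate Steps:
K = 51 (K = -21 + 3*((2*(-4))*(-3)) = -21 + 3*(-8*(-3)) = -21 + 3*24 = -21 + 72 = 51)
D(A) = A² (D(A) = (A + 0)*A = A*A = A²)
z(6, -10) - 121*D(K) = -1 - 121*51² = -1 - 121*2601 = -1 - 314721 = -314722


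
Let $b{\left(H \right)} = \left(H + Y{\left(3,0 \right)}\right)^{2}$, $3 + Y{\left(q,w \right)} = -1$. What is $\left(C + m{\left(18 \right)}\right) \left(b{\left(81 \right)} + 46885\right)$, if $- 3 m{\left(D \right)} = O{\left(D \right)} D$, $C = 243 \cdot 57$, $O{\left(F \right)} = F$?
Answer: $725822802$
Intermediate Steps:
$Y{\left(q,w \right)} = -4$ ($Y{\left(q,w \right)} = -3 - 1 = -4$)
$C = 13851$
$b{\left(H \right)} = \left(-4 + H\right)^{2}$ ($b{\left(H \right)} = \left(H - 4\right)^{2} = \left(-4 + H\right)^{2}$)
$m{\left(D \right)} = - \frac{D^{2}}{3}$ ($m{\left(D \right)} = - \frac{D D}{3} = - \frac{D^{2}}{3}$)
$\left(C + m{\left(18 \right)}\right) \left(b{\left(81 \right)} + 46885\right) = \left(13851 - \frac{18^{2}}{3}\right) \left(\left(-4 + 81\right)^{2} + 46885\right) = \left(13851 - 108\right) \left(77^{2} + 46885\right) = \left(13851 - 108\right) \left(5929 + 46885\right) = 13743 \cdot 52814 = 725822802$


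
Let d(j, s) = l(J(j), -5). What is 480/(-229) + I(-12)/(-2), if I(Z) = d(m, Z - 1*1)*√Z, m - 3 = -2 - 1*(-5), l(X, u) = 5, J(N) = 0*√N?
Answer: -480/229 - 5*I*√3 ≈ -2.0961 - 8.6602*I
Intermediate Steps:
J(N) = 0
m = 6 (m = 3 + (-2 - 1*(-5)) = 3 + (-2 + 5) = 3 + 3 = 6)
d(j, s) = 5
I(Z) = 5*√Z
480/(-229) + I(-12)/(-2) = 480/(-229) + (5*√(-12))/(-2) = 480*(-1/229) + (5*(2*I*√3))*(-½) = -480/229 + (10*I*√3)*(-½) = -480/229 - 5*I*√3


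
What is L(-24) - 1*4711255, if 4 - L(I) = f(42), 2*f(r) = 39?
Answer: -9422541/2 ≈ -4.7113e+6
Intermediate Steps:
f(r) = 39/2 (f(r) = (1/2)*39 = 39/2)
L(I) = -31/2 (L(I) = 4 - 1*39/2 = 4 - 39/2 = -31/2)
L(-24) - 1*4711255 = -31/2 - 1*4711255 = -31/2 - 4711255 = -9422541/2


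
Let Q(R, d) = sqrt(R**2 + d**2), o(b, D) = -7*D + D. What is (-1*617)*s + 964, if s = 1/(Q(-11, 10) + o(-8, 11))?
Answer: 4026862/4135 + 617*sqrt(221)/4135 ≈ 976.07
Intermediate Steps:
o(b, D) = -6*D
s = 1/(-66 + sqrt(221)) (s = 1/(sqrt((-11)**2 + 10**2) - 6*11) = 1/(sqrt(121 + 100) - 66) = 1/(sqrt(221) - 66) = 1/(-66 + sqrt(221)) ≈ -0.019556)
(-1*617)*s + 964 = (-1*617)*(-66/4135 - sqrt(221)/4135) + 964 = -617*(-66/4135 - sqrt(221)/4135) + 964 = (40722/4135 + 617*sqrt(221)/4135) + 964 = 4026862/4135 + 617*sqrt(221)/4135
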